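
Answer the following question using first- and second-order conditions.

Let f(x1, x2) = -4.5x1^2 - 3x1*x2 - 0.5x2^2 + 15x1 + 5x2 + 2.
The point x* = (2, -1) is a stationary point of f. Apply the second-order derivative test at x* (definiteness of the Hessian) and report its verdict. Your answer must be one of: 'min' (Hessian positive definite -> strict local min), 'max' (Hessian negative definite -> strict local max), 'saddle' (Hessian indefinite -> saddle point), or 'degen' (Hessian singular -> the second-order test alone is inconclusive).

Compute the Hessian H = grad^2 f:
  H = [[-9, -3], [-3, -1]]
Verify stationarity: grad f(x*) = H x* + g = (0, 0).
Eigenvalues of H: -10, 0.
H has a zero eigenvalue (singular; negative semidefinite but not definite), so H is neither positive definite, negative definite, nor indefinite. The second-order test alone is inconclusive -> degen.
(Indeed, f is constant along the null direction of H through x*, so x* is not a strict local extremum.)

degen


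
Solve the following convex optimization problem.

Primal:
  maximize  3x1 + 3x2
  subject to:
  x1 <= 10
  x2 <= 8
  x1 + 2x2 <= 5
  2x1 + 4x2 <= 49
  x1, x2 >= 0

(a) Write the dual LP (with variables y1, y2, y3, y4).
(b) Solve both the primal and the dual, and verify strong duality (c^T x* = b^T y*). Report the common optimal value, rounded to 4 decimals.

The standard primal-dual pair for 'max c^T x s.t. A x <= b, x >= 0' is:
  Dual:  min b^T y  s.t.  A^T y >= c,  y >= 0.

So the dual LP is:
  minimize  10y1 + 8y2 + 5y3 + 49y4
  subject to:
    y1 + y3 + 2y4 >= 3
    y2 + 2y3 + 4y4 >= 3
    y1, y2, y3, y4 >= 0

Solving the primal: x* = (5, 0).
  primal value c^T x* = 15.
Solving the dual: y* = (0, 0, 3, 0).
  dual value b^T y* = 15.
Strong duality: c^T x* = b^T y*. Confirmed.

15


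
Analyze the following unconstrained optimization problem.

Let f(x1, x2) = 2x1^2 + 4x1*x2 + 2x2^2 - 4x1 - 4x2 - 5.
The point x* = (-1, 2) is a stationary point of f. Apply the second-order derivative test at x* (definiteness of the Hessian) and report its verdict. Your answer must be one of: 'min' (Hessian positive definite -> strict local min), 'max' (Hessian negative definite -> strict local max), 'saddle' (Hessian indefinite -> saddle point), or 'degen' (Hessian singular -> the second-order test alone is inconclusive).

Compute the Hessian H = grad^2 f:
  H = [[4, 4], [4, 4]]
Verify stationarity: grad f(x*) = H x* + g = (0, 0).
Eigenvalues of H: 0, 8.
H has a zero eigenvalue (singular; positive semidefinite but not definite), so H is neither positive definite, negative definite, nor indefinite. The second-order test alone is inconclusive -> degen.
(Indeed, f is constant along the null direction of H through x*, so x* is not a strict local extremum.)

degen


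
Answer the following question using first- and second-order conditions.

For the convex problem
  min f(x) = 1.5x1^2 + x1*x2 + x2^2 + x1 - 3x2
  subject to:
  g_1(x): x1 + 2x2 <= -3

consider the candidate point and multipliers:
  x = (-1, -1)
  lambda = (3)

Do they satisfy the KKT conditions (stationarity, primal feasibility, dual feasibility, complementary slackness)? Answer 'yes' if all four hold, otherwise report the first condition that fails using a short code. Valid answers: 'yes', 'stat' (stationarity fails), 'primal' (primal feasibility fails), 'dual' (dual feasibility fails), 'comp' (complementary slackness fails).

Gradient of f: grad f(x) = Q x + c = (-3, -6)
Constraint values g_i(x) = a_i^T x - b_i:
  g_1((-1, -1)) = 0
Stationarity residual: grad f(x) + sum_i lambda_i a_i = (0, 0)
  -> stationarity OK
Primal feasibility (all g_i <= 0): OK
Dual feasibility (all lambda_i >= 0): OK
Complementary slackness (lambda_i * g_i(x) = 0 for all i): OK

Verdict: yes, KKT holds.

yes


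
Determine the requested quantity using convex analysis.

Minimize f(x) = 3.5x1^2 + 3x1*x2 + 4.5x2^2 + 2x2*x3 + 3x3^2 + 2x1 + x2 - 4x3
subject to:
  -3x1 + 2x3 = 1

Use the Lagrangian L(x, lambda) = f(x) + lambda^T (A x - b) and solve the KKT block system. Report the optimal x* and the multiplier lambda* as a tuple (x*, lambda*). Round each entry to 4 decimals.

Form the Lagrangian:
  L(x, lambda) = (1/2) x^T Q x + c^T x + lambda^T (A x - b)
Stationarity (grad_x L = 0): Q x + c + A^T lambda = 0.
Primal feasibility: A x = b.

This gives the KKT block system:
  [ Q   A^T ] [ x     ]   [-c ]
  [ A    0  ] [ lambda ] = [ b ]

Solving the linear system:
  x*      = (0.0505, -0.2559, 0.5758)
  lambda* = (0.5286)
  f(x*)   = -1.4933

x* = (0.0505, -0.2559, 0.5758), lambda* = (0.5286)


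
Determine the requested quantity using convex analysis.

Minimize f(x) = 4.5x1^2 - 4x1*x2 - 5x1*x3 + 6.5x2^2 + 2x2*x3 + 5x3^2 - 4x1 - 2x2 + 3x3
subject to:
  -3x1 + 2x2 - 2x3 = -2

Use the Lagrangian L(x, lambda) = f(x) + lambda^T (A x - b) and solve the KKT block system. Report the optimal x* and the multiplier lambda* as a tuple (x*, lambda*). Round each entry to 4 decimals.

Form the Lagrangian:
  L(x, lambda) = (1/2) x^T Q x + c^T x + lambda^T (A x - b)
Stationarity (grad_x L = 0): Q x + c + A^T lambda = 0.
Primal feasibility: A x = b.

This gives the KKT block system:
  [ Q   A^T ] [ x     ]   [-c ]
  [ A    0  ] [ lambda ] = [ b ]

Solving the linear system:
  x*      = (0.7949, 0.3134, 0.1211)
  lambda* = (0.4316)
  f(x*)   = -1.2899

x* = (0.7949, 0.3134, 0.1211), lambda* = (0.4316)


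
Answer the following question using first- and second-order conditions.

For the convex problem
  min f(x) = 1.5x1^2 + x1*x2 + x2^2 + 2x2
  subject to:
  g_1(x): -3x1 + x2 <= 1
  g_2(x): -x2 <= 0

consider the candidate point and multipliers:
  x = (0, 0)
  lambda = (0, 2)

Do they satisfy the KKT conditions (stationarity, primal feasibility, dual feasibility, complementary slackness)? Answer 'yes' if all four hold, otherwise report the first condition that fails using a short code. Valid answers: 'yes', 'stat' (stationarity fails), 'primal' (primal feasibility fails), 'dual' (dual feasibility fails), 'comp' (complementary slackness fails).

Gradient of f: grad f(x) = Q x + c = (0, 2)
Constraint values g_i(x) = a_i^T x - b_i:
  g_1((0, 0)) = -1
  g_2((0, 0)) = 0
Stationarity residual: grad f(x) + sum_i lambda_i a_i = (0, 0)
  -> stationarity OK
Primal feasibility (all g_i <= 0): OK
Dual feasibility (all lambda_i >= 0): OK
Complementary slackness (lambda_i * g_i(x) = 0 for all i): OK

Verdict: yes, KKT holds.

yes


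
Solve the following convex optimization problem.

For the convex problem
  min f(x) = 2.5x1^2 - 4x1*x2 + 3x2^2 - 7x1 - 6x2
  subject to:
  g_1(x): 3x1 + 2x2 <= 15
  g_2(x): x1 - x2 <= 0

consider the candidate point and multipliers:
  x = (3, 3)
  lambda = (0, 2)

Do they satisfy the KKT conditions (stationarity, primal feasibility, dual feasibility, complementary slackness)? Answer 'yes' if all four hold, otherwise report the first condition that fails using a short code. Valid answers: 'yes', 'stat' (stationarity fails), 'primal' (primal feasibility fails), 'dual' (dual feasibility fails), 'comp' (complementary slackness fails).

Gradient of f: grad f(x) = Q x + c = (-4, 0)
Constraint values g_i(x) = a_i^T x - b_i:
  g_1((3, 3)) = 0
  g_2((3, 3)) = 0
Stationarity residual: grad f(x) + sum_i lambda_i a_i = (-2, -2)
  -> stationarity FAILS
Primal feasibility (all g_i <= 0): OK
Dual feasibility (all lambda_i >= 0): OK
Complementary slackness (lambda_i * g_i(x) = 0 for all i): OK

Verdict: the first failing condition is stationarity -> stat.

stat


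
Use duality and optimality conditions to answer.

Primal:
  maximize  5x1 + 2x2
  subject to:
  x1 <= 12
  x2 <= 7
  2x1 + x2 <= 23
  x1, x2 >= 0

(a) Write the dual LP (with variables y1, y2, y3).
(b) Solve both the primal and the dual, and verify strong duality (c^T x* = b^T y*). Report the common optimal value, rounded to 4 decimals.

The standard primal-dual pair for 'max c^T x s.t. A x <= b, x >= 0' is:
  Dual:  min b^T y  s.t.  A^T y >= c,  y >= 0.

So the dual LP is:
  minimize  12y1 + 7y2 + 23y3
  subject to:
    y1 + 2y3 >= 5
    y2 + y3 >= 2
    y1, y2, y3 >= 0

Solving the primal: x* = (11.5, 0).
  primal value c^T x* = 57.5.
Solving the dual: y* = (0, 0, 2.5).
  dual value b^T y* = 57.5.
Strong duality: c^T x* = b^T y*. Confirmed.

57.5


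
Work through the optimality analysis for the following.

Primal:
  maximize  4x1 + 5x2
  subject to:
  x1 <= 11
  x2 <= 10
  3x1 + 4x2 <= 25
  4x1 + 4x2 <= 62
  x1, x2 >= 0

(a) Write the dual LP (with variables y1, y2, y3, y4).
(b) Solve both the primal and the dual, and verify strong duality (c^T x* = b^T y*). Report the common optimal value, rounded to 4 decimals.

The standard primal-dual pair for 'max c^T x s.t. A x <= b, x >= 0' is:
  Dual:  min b^T y  s.t.  A^T y >= c,  y >= 0.

So the dual LP is:
  minimize  11y1 + 10y2 + 25y3 + 62y4
  subject to:
    y1 + 3y3 + 4y4 >= 4
    y2 + 4y3 + 4y4 >= 5
    y1, y2, y3, y4 >= 0

Solving the primal: x* = (8.3333, 0).
  primal value c^T x* = 33.3333.
Solving the dual: y* = (0, 0, 1.3333, 0).
  dual value b^T y* = 33.3333.
Strong duality: c^T x* = b^T y*. Confirmed.

33.3333


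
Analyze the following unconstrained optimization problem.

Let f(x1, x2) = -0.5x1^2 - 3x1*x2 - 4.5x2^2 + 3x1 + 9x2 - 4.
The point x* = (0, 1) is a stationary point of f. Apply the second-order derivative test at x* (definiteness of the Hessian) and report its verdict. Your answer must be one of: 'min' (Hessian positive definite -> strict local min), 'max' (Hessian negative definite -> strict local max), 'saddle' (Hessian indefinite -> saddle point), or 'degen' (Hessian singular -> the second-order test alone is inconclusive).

Compute the Hessian H = grad^2 f:
  H = [[-1, -3], [-3, -9]]
Verify stationarity: grad f(x*) = H x* + g = (0, 0).
Eigenvalues of H: -10, 0.
H has a zero eigenvalue (singular; negative semidefinite but not definite), so H is neither positive definite, negative definite, nor indefinite. The second-order test alone is inconclusive -> degen.
(Indeed, f is constant along the null direction of H through x*, so x* is not a strict local extremum.)

degen


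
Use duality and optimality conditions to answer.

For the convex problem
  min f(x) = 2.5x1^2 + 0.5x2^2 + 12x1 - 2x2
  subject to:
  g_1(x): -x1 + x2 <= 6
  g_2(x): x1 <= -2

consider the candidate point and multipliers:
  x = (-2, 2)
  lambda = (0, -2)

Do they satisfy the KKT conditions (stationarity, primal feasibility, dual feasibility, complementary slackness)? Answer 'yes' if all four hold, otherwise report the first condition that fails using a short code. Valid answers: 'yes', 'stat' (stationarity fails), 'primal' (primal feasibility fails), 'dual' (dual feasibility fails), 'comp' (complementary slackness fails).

Gradient of f: grad f(x) = Q x + c = (2, 0)
Constraint values g_i(x) = a_i^T x - b_i:
  g_1((-2, 2)) = -2
  g_2((-2, 2)) = 0
Stationarity residual: grad f(x) + sum_i lambda_i a_i = (0, 0)
  -> stationarity OK
Primal feasibility (all g_i <= 0): OK
Dual feasibility (all lambda_i >= 0): FAILS
Complementary slackness (lambda_i * g_i(x) = 0 for all i): OK

Verdict: the first failing condition is dual_feasibility -> dual.

dual


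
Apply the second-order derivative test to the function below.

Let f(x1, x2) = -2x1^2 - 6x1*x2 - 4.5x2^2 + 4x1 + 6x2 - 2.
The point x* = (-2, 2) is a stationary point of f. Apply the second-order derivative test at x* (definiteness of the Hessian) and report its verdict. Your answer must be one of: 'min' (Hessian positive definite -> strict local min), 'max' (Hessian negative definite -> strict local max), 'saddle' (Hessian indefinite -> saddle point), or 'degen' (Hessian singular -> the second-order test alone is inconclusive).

Compute the Hessian H = grad^2 f:
  H = [[-4, -6], [-6, -9]]
Verify stationarity: grad f(x*) = H x* + g = (0, 0).
Eigenvalues of H: -13, 0.
H has a zero eigenvalue (singular; negative semidefinite but not definite), so H is neither positive definite, negative definite, nor indefinite. The second-order test alone is inconclusive -> degen.
(Indeed, f is constant along the null direction of H through x*, so x* is not a strict local extremum.)

degen


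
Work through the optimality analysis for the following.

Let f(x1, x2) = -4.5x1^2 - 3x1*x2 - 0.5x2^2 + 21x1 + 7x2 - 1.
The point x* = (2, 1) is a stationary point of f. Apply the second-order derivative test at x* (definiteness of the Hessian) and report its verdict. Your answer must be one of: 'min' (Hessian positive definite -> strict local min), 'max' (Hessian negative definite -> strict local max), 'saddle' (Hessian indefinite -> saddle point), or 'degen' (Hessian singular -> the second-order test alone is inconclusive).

Compute the Hessian H = grad^2 f:
  H = [[-9, -3], [-3, -1]]
Verify stationarity: grad f(x*) = H x* + g = (0, 0).
Eigenvalues of H: -10, 0.
H has a zero eigenvalue (singular; negative semidefinite but not definite), so H is neither positive definite, negative definite, nor indefinite. The second-order test alone is inconclusive -> degen.
(Indeed, f is constant along the null direction of H through x*, so x* is not a strict local extremum.)

degen


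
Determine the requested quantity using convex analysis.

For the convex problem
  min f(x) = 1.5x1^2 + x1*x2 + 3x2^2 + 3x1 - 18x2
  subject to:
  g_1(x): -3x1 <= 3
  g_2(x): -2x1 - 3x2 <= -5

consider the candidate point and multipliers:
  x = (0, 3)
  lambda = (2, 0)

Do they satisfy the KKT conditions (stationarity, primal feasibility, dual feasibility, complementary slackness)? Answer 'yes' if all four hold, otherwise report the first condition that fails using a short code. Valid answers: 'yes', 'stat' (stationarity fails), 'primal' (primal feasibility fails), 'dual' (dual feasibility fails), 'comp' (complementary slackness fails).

Gradient of f: grad f(x) = Q x + c = (6, 0)
Constraint values g_i(x) = a_i^T x - b_i:
  g_1((0, 3)) = -3
  g_2((0, 3)) = -4
Stationarity residual: grad f(x) + sum_i lambda_i a_i = (0, 0)
  -> stationarity OK
Primal feasibility (all g_i <= 0): OK
Dual feasibility (all lambda_i >= 0): OK
Complementary slackness (lambda_i * g_i(x) = 0 for all i): FAILS

Verdict: the first failing condition is complementary_slackness -> comp.

comp


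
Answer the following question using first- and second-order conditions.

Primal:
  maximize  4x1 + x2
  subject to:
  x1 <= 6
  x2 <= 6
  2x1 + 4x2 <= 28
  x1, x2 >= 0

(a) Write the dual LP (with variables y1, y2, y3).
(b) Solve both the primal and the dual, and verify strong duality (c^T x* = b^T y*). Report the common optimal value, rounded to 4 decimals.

The standard primal-dual pair for 'max c^T x s.t. A x <= b, x >= 0' is:
  Dual:  min b^T y  s.t.  A^T y >= c,  y >= 0.

So the dual LP is:
  minimize  6y1 + 6y2 + 28y3
  subject to:
    y1 + 2y3 >= 4
    y2 + 4y3 >= 1
    y1, y2, y3 >= 0

Solving the primal: x* = (6, 4).
  primal value c^T x* = 28.
Solving the dual: y* = (3.5, 0, 0.25).
  dual value b^T y* = 28.
Strong duality: c^T x* = b^T y*. Confirmed.

28


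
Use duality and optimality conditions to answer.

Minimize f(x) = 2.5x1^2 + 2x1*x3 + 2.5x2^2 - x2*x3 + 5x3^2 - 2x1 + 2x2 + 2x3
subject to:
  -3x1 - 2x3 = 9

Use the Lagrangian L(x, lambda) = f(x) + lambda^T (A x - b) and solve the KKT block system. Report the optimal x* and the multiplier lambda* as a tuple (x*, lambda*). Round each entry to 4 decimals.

Form the Lagrangian:
  L(x, lambda) = (1/2) x^T Q x + c^T x + lambda^T (A x - b)
Stationarity (grad_x L = 0): Q x + c + A^T lambda = 0.
Primal feasibility: A x = b.

This gives the KKT block system:
  [ Q   A^T ] [ x     ]   [-c ]
  [ A    0  ] [ lambda ] = [ b ]

Solving the linear system:
  x*      = (-2.4489, -0.5653, -0.8266)
  lambda* = (-5.2993)
  f(x*)   = 24.9038

x* = (-2.4489, -0.5653, -0.8266), lambda* = (-5.2993)


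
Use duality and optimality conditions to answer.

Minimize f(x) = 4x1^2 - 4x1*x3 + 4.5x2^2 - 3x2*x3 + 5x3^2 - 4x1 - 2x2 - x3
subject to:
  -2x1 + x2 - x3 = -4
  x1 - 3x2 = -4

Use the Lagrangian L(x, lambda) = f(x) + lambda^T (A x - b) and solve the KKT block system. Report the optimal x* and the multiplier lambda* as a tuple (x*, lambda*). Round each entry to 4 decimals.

Form the Lagrangian:
  L(x, lambda) = (1/2) x^T Q x + c^T x + lambda^T (A x - b)
Stationarity (grad_x L = 0): Q x + c + A^T lambda = 0.
Primal feasibility: A x = b.

This gives the KKT block system:
  [ Q   A^T ] [ x     ]   [-c ]
  [ A    0  ] [ lambda ] = [ b ]

Solving the linear system:
  x*      = (2.0187, 2.0062, 1.9688)
  lambda* = (4.5946, 4.9148)
  f(x*)   = 11.9906

x* = (2.0187, 2.0062, 1.9688), lambda* = (4.5946, 4.9148)


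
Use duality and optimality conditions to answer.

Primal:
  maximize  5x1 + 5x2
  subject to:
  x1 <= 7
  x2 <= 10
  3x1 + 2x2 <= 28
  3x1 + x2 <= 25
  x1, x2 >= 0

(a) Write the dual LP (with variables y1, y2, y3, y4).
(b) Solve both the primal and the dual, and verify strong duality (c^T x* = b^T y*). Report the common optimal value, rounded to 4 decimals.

The standard primal-dual pair for 'max c^T x s.t. A x <= b, x >= 0' is:
  Dual:  min b^T y  s.t.  A^T y >= c,  y >= 0.

So the dual LP is:
  minimize  7y1 + 10y2 + 28y3 + 25y4
  subject to:
    y1 + 3y3 + 3y4 >= 5
    y2 + 2y3 + y4 >= 5
    y1, y2, y3, y4 >= 0

Solving the primal: x* = (2.6667, 10).
  primal value c^T x* = 63.3333.
Solving the dual: y* = (0, 1.6667, 1.6667, 0).
  dual value b^T y* = 63.3333.
Strong duality: c^T x* = b^T y*. Confirmed.

63.3333


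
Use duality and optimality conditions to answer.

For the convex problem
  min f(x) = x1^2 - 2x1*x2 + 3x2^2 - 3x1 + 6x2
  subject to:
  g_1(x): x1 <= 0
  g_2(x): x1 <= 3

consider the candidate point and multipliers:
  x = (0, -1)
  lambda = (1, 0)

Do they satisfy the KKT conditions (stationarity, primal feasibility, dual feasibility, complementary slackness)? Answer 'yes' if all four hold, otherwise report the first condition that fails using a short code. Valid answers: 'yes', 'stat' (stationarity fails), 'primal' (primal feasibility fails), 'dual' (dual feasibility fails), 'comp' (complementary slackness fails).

Gradient of f: grad f(x) = Q x + c = (-1, 0)
Constraint values g_i(x) = a_i^T x - b_i:
  g_1((0, -1)) = 0
  g_2((0, -1)) = -3
Stationarity residual: grad f(x) + sum_i lambda_i a_i = (0, 0)
  -> stationarity OK
Primal feasibility (all g_i <= 0): OK
Dual feasibility (all lambda_i >= 0): OK
Complementary slackness (lambda_i * g_i(x) = 0 for all i): OK

Verdict: yes, KKT holds.

yes


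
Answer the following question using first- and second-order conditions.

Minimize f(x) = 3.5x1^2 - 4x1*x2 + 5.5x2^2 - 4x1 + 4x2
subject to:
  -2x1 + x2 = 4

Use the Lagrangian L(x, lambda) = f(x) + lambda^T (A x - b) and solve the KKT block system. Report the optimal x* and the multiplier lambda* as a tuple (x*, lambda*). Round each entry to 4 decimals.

Form the Lagrangian:
  L(x, lambda) = (1/2) x^T Q x + c^T x + lambda^T (A x - b)
Stationarity (grad_x L = 0): Q x + c + A^T lambda = 0.
Primal feasibility: A x = b.

This gives the KKT block system:
  [ Q   A^T ] [ x     ]   [-c ]
  [ A    0  ] [ lambda ] = [ b ]

Solving the linear system:
  x*      = (-2.1714, -0.3429)
  lambda* = (-8.9143)
  f(x*)   = 21.4857

x* = (-2.1714, -0.3429), lambda* = (-8.9143)


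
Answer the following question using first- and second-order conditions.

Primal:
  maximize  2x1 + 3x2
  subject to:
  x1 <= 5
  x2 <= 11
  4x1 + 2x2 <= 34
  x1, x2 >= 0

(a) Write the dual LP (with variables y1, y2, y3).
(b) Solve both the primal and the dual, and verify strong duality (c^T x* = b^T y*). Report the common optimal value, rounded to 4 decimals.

The standard primal-dual pair for 'max c^T x s.t. A x <= b, x >= 0' is:
  Dual:  min b^T y  s.t.  A^T y >= c,  y >= 0.

So the dual LP is:
  minimize  5y1 + 11y2 + 34y3
  subject to:
    y1 + 4y3 >= 2
    y2 + 2y3 >= 3
    y1, y2, y3 >= 0

Solving the primal: x* = (3, 11).
  primal value c^T x* = 39.
Solving the dual: y* = (0, 2, 0.5).
  dual value b^T y* = 39.
Strong duality: c^T x* = b^T y*. Confirmed.

39


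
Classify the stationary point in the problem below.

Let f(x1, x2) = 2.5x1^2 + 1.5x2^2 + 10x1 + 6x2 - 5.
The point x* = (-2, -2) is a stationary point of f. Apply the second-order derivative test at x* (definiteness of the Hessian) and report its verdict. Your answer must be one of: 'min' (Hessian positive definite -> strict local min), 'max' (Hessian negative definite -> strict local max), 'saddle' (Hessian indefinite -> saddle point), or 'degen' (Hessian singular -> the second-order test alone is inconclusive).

Compute the Hessian H = grad^2 f:
  H = [[5, 0], [0, 3]]
Verify stationarity: grad f(x*) = H x* + g = (0, 0).
Eigenvalues of H: 3, 5.
Both eigenvalues > 0, so H is positive definite -> x* is a strict local min.

min


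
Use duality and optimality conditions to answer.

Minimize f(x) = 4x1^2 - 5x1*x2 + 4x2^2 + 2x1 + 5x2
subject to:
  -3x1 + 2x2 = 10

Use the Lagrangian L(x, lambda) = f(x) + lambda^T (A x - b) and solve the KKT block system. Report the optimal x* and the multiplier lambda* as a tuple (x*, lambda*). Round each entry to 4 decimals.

Form the Lagrangian:
  L(x, lambda) = (1/2) x^T Q x + c^T x + lambda^T (A x - b)
Stationarity (grad_x L = 0): Q x + c + A^T lambda = 0.
Primal feasibility: A x = b.

This gives the KKT block system:
  [ Q   A^T ] [ x     ]   [-c ]
  [ A    0  ] [ lambda ] = [ b ]

Solving the linear system:
  x*      = (-4.0455, -1.0682)
  lambda* = (-8.3409)
  f(x*)   = 34.9886

x* = (-4.0455, -1.0682), lambda* = (-8.3409)


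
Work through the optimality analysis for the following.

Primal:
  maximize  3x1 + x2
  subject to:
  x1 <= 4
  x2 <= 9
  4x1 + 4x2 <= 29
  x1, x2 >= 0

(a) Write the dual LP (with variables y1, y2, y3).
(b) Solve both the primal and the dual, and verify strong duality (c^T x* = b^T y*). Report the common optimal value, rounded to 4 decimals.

The standard primal-dual pair for 'max c^T x s.t. A x <= b, x >= 0' is:
  Dual:  min b^T y  s.t.  A^T y >= c,  y >= 0.

So the dual LP is:
  minimize  4y1 + 9y2 + 29y3
  subject to:
    y1 + 4y3 >= 3
    y2 + 4y3 >= 1
    y1, y2, y3 >= 0

Solving the primal: x* = (4, 3.25).
  primal value c^T x* = 15.25.
Solving the dual: y* = (2, 0, 0.25).
  dual value b^T y* = 15.25.
Strong duality: c^T x* = b^T y*. Confirmed.

15.25


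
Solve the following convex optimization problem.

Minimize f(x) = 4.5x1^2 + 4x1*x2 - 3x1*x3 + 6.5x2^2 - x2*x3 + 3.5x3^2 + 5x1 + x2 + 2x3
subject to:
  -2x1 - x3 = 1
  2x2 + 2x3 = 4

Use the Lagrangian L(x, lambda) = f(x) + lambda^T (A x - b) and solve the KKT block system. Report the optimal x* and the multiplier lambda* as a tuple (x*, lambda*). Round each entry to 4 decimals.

Form the Lagrangian:
  L(x, lambda) = (1/2) x^T Q x + c^T x + lambda^T (A x - b)
Stationarity (grad_x L = 0): Q x + c + A^T lambda = 0.
Primal feasibility: A x = b.

This gives the KKT block system:
  [ Q   A^T ] [ x     ]   [-c ]
  [ A    0  ] [ lambda ] = [ b ]

Solving the linear system:
  x*      = (-0.944, 1.112, 0.888)
  lambda* = (-0.856, -5.396)
  f(x*)   = 10.304

x* = (-0.944, 1.112, 0.888), lambda* = (-0.856, -5.396)


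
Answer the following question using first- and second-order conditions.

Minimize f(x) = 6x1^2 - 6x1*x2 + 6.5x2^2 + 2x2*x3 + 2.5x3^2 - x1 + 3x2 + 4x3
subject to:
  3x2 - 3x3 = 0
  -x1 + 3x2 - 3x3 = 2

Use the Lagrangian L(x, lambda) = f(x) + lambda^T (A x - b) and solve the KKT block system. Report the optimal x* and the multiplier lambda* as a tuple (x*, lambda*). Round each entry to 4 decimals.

Form the Lagrangian:
  L(x, lambda) = (1/2) x^T Q x + c^T x + lambda^T (A x - b)
Stationarity (grad_x L = 0): Q x + c + A^T lambda = 0.
Primal feasibility: A x = b.

This gives the KKT block system:
  [ Q   A^T ] [ x     ]   [-c ]
  [ A    0  ] [ lambda ] = [ b ]

Solving the linear system:
  x*      = (-2, -0.8636, -0.8636)
  lambda* = (19.1364, -19.8182)
  f(x*)   = 17.7955

x* = (-2, -0.8636, -0.8636), lambda* = (19.1364, -19.8182)


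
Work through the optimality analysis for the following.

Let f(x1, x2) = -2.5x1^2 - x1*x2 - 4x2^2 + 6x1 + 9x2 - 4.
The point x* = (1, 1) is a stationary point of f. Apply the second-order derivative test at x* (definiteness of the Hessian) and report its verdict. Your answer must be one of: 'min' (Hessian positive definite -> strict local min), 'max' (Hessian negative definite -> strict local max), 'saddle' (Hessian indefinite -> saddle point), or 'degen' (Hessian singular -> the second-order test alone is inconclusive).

Compute the Hessian H = grad^2 f:
  H = [[-5, -1], [-1, -8]]
Verify stationarity: grad f(x*) = H x* + g = (0, 0).
Eigenvalues of H: -8.3028, -4.6972.
Both eigenvalues < 0, so H is negative definite -> x* is a strict local max.

max


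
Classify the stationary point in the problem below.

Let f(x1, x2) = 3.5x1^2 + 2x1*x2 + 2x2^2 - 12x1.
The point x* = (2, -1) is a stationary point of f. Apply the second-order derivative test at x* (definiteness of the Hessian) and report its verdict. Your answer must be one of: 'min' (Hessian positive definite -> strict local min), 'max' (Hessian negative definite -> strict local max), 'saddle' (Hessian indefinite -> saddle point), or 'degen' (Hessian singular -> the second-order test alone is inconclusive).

Compute the Hessian H = grad^2 f:
  H = [[7, 2], [2, 4]]
Verify stationarity: grad f(x*) = H x* + g = (0, 0).
Eigenvalues of H: 3, 8.
Both eigenvalues > 0, so H is positive definite -> x* is a strict local min.

min


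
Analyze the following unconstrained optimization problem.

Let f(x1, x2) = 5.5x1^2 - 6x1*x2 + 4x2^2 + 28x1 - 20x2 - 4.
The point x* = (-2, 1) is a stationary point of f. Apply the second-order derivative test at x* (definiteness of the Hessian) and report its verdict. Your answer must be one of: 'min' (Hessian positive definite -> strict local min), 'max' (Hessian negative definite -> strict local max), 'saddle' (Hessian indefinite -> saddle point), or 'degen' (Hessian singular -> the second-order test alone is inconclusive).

Compute the Hessian H = grad^2 f:
  H = [[11, -6], [-6, 8]]
Verify stationarity: grad f(x*) = H x* + g = (0, 0).
Eigenvalues of H: 3.3153, 15.6847.
Both eigenvalues > 0, so H is positive definite -> x* is a strict local min.

min


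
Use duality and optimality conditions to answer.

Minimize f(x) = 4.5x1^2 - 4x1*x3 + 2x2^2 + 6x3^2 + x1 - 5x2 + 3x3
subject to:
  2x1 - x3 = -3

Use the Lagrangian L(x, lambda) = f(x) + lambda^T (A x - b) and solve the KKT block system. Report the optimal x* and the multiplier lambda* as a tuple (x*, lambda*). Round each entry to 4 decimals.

Form the Lagrangian:
  L(x, lambda) = (1/2) x^T Q x + c^T x + lambda^T (A x - b)
Stationarity (grad_x L = 0): Q x + c + A^T lambda = 0.
Primal feasibility: A x = b.

This gives the KKT block system:
  [ Q   A^T ] [ x     ]   [-c ]
  [ A    0  ] [ lambda ] = [ b ]

Solving the linear system:
  x*      = (-1.6341, 1.25, -0.2683)
  lambda* = (6.3171)
  f(x*)   = 5.1311

x* = (-1.6341, 1.25, -0.2683), lambda* = (6.3171)


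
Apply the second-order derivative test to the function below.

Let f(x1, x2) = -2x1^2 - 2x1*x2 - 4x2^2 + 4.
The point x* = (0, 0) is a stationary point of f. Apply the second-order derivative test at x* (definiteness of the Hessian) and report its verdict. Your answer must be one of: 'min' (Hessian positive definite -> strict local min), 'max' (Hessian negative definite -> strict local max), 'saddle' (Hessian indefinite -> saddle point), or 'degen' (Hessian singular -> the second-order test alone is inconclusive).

Compute the Hessian H = grad^2 f:
  H = [[-4, -2], [-2, -8]]
Verify stationarity: grad f(x*) = H x* + g = (0, 0).
Eigenvalues of H: -8.8284, -3.1716.
Both eigenvalues < 0, so H is negative definite -> x* is a strict local max.

max


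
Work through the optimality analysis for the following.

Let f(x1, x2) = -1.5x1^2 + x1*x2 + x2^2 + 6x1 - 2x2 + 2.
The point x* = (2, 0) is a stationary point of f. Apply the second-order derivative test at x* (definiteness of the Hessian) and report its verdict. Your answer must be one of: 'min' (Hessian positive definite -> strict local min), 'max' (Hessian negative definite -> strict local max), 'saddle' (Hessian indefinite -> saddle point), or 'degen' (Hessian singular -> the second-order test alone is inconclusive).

Compute the Hessian H = grad^2 f:
  H = [[-3, 1], [1, 2]]
Verify stationarity: grad f(x*) = H x* + g = (0, 0).
Eigenvalues of H: -3.1926, 2.1926.
Eigenvalues have mixed signs, so H is indefinite -> x* is a saddle point.

saddle


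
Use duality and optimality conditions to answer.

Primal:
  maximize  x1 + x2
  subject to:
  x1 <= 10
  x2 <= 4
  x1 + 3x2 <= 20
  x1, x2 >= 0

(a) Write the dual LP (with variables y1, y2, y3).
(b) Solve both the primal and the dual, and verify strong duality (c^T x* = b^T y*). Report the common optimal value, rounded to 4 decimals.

The standard primal-dual pair for 'max c^T x s.t. A x <= b, x >= 0' is:
  Dual:  min b^T y  s.t.  A^T y >= c,  y >= 0.

So the dual LP is:
  minimize  10y1 + 4y2 + 20y3
  subject to:
    y1 + y3 >= 1
    y2 + 3y3 >= 1
    y1, y2, y3 >= 0

Solving the primal: x* = (10, 3.3333).
  primal value c^T x* = 13.3333.
Solving the dual: y* = (0.6667, 0, 0.3333).
  dual value b^T y* = 13.3333.
Strong duality: c^T x* = b^T y*. Confirmed.

13.3333


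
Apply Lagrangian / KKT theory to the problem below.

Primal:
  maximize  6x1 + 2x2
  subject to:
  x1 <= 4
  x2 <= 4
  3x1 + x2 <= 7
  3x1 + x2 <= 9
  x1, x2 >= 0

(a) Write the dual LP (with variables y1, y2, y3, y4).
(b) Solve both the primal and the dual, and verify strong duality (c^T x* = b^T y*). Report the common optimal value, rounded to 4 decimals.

The standard primal-dual pair for 'max c^T x s.t. A x <= b, x >= 0' is:
  Dual:  min b^T y  s.t.  A^T y >= c,  y >= 0.

So the dual LP is:
  minimize  4y1 + 4y2 + 7y3 + 9y4
  subject to:
    y1 + 3y3 + 3y4 >= 6
    y2 + y3 + y4 >= 2
    y1, y2, y3, y4 >= 0

Solving the primal: x* = (2.3333, 0).
  primal value c^T x* = 14.
Solving the dual: y* = (0, 0, 2, 0).
  dual value b^T y* = 14.
Strong duality: c^T x* = b^T y*. Confirmed.

14


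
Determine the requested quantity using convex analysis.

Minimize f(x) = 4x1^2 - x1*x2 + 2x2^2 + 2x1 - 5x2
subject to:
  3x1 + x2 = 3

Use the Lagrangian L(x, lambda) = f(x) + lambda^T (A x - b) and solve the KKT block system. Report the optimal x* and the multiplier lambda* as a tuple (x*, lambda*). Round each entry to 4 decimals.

Form the Lagrangian:
  L(x, lambda) = (1/2) x^T Q x + c^T x + lambda^T (A x - b)
Stationarity (grad_x L = 0): Q x + c + A^T lambda = 0.
Primal feasibility: A x = b.

This gives the KKT block system:
  [ Q   A^T ] [ x     ]   [-c ]
  [ A    0  ] [ lambda ] = [ b ]

Solving the linear system:
  x*      = (0.44, 1.68)
  lambda* = (-1.28)
  f(x*)   = -1.84

x* = (0.44, 1.68), lambda* = (-1.28)


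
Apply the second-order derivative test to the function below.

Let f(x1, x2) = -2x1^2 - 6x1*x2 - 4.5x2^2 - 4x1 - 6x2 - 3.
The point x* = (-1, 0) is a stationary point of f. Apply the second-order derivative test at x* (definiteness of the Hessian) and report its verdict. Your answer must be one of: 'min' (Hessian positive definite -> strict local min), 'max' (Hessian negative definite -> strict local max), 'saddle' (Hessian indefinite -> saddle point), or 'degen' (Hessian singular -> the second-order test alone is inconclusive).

Compute the Hessian H = grad^2 f:
  H = [[-4, -6], [-6, -9]]
Verify stationarity: grad f(x*) = H x* + g = (0, 0).
Eigenvalues of H: -13, 0.
H has a zero eigenvalue (singular; negative semidefinite but not definite), so H is neither positive definite, negative definite, nor indefinite. The second-order test alone is inconclusive -> degen.
(Indeed, f is constant along the null direction of H through x*, so x* is not a strict local extremum.)

degen


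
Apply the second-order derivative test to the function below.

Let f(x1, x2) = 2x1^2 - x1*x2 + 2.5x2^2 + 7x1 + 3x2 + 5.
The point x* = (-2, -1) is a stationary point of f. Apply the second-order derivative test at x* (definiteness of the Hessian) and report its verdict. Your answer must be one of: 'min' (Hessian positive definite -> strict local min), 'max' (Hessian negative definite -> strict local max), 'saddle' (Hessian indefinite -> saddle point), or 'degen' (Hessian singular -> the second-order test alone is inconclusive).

Compute the Hessian H = grad^2 f:
  H = [[4, -1], [-1, 5]]
Verify stationarity: grad f(x*) = H x* + g = (0, 0).
Eigenvalues of H: 3.382, 5.618.
Both eigenvalues > 0, so H is positive definite -> x* is a strict local min.

min


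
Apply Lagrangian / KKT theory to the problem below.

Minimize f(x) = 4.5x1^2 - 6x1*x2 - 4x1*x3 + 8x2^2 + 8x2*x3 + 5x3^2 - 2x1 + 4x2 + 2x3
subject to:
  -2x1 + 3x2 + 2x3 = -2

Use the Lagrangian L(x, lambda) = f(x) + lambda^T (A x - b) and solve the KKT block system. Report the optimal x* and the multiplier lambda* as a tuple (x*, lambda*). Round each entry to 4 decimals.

Form the Lagrangian:
  L(x, lambda) = (1/2) x^T Q x + c^T x + lambda^T (A x - b)
Stationarity (grad_x L = 0): Q x + c + A^T lambda = 0.
Primal feasibility: A x = b.

This gives the KKT block system:
  [ Q   A^T ] [ x     ]   [-c ]
  [ A    0  ] [ lambda ] = [ b ]

Solving the linear system:
  x*      = (0.2805, -0.4163, -0.095)
  lambda* = (1.7014)
  f(x*)   = 0.4932

x* = (0.2805, -0.4163, -0.095), lambda* = (1.7014)


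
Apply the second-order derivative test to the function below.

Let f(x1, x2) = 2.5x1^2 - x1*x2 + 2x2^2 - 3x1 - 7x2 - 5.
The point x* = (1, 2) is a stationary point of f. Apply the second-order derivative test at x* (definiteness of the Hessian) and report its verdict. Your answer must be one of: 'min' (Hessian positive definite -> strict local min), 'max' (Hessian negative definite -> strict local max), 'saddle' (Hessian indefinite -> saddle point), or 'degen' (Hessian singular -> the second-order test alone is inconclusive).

Compute the Hessian H = grad^2 f:
  H = [[5, -1], [-1, 4]]
Verify stationarity: grad f(x*) = H x* + g = (0, 0).
Eigenvalues of H: 3.382, 5.618.
Both eigenvalues > 0, so H is positive definite -> x* is a strict local min.

min


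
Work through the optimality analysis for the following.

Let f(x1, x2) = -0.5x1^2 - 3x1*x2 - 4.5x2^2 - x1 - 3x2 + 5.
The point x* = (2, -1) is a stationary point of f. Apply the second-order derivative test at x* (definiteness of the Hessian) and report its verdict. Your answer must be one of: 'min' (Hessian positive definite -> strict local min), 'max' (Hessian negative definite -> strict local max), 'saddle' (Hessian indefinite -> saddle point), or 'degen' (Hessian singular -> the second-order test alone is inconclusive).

Compute the Hessian H = grad^2 f:
  H = [[-1, -3], [-3, -9]]
Verify stationarity: grad f(x*) = H x* + g = (0, 0).
Eigenvalues of H: -10, 0.
H has a zero eigenvalue (singular; negative semidefinite but not definite), so H is neither positive definite, negative definite, nor indefinite. The second-order test alone is inconclusive -> degen.
(Indeed, f is constant along the null direction of H through x*, so x* is not a strict local extremum.)

degen


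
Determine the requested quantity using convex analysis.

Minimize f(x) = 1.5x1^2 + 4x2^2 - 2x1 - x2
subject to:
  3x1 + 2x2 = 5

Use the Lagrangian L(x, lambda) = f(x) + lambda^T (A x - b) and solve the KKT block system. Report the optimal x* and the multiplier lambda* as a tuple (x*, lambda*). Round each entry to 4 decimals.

Form the Lagrangian:
  L(x, lambda) = (1/2) x^T Q x + c^T x + lambda^T (A x - b)
Stationarity (grad_x L = 0): Q x + c + A^T lambda = 0.
Primal feasibility: A x = b.

This gives the KKT block system:
  [ Q   A^T ] [ x     ]   [-c ]
  [ A    0  ] [ lambda ] = [ b ]

Solving the linear system:
  x*      = (1.4524, 0.3214)
  lambda* = (-0.7857)
  f(x*)   = 0.3512

x* = (1.4524, 0.3214), lambda* = (-0.7857)


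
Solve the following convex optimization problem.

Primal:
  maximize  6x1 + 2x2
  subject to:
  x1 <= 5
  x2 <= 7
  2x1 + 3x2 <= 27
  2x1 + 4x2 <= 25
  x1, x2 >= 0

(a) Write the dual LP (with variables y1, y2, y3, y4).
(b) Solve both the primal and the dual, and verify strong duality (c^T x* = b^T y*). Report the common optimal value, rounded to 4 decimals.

The standard primal-dual pair for 'max c^T x s.t. A x <= b, x >= 0' is:
  Dual:  min b^T y  s.t.  A^T y >= c,  y >= 0.

So the dual LP is:
  minimize  5y1 + 7y2 + 27y3 + 25y4
  subject to:
    y1 + 2y3 + 2y4 >= 6
    y2 + 3y3 + 4y4 >= 2
    y1, y2, y3, y4 >= 0

Solving the primal: x* = (5, 3.75).
  primal value c^T x* = 37.5.
Solving the dual: y* = (5, 0, 0, 0.5).
  dual value b^T y* = 37.5.
Strong duality: c^T x* = b^T y*. Confirmed.

37.5


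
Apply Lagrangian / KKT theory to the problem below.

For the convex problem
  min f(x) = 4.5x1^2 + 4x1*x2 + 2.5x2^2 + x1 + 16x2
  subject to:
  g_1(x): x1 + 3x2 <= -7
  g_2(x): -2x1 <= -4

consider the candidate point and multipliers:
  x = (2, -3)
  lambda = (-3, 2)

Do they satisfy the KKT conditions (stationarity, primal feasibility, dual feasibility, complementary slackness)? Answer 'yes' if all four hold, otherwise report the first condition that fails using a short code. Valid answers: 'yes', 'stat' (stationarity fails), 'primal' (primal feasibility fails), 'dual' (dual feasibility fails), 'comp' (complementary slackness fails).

Gradient of f: grad f(x) = Q x + c = (7, 9)
Constraint values g_i(x) = a_i^T x - b_i:
  g_1((2, -3)) = 0
  g_2((2, -3)) = 0
Stationarity residual: grad f(x) + sum_i lambda_i a_i = (0, 0)
  -> stationarity OK
Primal feasibility (all g_i <= 0): OK
Dual feasibility (all lambda_i >= 0): FAILS
Complementary slackness (lambda_i * g_i(x) = 0 for all i): OK

Verdict: the first failing condition is dual_feasibility -> dual.

dual


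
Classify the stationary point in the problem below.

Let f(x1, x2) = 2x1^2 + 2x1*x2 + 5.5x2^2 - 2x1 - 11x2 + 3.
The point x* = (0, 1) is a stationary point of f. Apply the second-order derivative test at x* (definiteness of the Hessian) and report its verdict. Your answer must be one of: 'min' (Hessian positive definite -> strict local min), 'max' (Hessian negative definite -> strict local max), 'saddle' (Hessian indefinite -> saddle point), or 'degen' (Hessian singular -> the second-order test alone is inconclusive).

Compute the Hessian H = grad^2 f:
  H = [[4, 2], [2, 11]]
Verify stationarity: grad f(x*) = H x* + g = (0, 0).
Eigenvalues of H: 3.4689, 11.5311.
Both eigenvalues > 0, so H is positive definite -> x* is a strict local min.

min


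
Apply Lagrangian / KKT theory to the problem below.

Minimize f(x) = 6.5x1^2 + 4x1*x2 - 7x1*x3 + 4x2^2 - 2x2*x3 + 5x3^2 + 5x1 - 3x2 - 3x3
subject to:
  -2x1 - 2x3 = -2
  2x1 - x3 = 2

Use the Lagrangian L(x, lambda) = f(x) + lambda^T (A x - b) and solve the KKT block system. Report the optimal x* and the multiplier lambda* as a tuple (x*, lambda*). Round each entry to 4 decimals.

Form the Lagrangian:
  L(x, lambda) = (1/2) x^T Q x + c^T x + lambda^T (A x - b)
Stationarity (grad_x L = 0): Q x + c + A^T lambda = 0.
Primal feasibility: A x = b.

This gives the KKT block system:
  [ Q   A^T ] [ x     ]   [-c ]
  [ A    0  ] [ lambda ] = [ b ]

Solving the linear system:
  x*      = (1, -0.125, 0)
  lambda* = (-0.3333, -9.0833)
  f(x*)   = 11.4375

x* = (1, -0.125, 0), lambda* = (-0.3333, -9.0833)


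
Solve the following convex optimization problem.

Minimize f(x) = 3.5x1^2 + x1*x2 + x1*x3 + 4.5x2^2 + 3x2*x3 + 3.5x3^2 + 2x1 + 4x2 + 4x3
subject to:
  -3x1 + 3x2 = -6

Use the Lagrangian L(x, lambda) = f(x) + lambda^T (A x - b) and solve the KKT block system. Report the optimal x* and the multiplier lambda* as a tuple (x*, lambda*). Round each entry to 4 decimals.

Form the Lagrangian:
  L(x, lambda) = (1/2) x^T Q x + c^T x + lambda^T (A x - b)
Stationarity (grad_x L = 0): Q x + c + A^T lambda = 0.
Primal feasibility: A x = b.

This gives the KKT block system:
  [ Q   A^T ] [ x     ]   [-c ]
  [ A    0  ] [ lambda ] = [ b ]

Solving the linear system:
  x*      = (0.8182, -1.1818, -0.1818)
  lambda* = (2.1212)
  f(x*)   = 4.4545

x* = (0.8182, -1.1818, -0.1818), lambda* = (2.1212)


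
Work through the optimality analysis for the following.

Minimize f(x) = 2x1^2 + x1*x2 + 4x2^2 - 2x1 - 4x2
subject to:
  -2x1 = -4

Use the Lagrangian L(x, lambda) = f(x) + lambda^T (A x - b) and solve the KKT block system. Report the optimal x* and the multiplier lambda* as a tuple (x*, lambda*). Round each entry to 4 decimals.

Form the Lagrangian:
  L(x, lambda) = (1/2) x^T Q x + c^T x + lambda^T (A x - b)
Stationarity (grad_x L = 0): Q x + c + A^T lambda = 0.
Primal feasibility: A x = b.

This gives the KKT block system:
  [ Q   A^T ] [ x     ]   [-c ]
  [ A    0  ] [ lambda ] = [ b ]

Solving the linear system:
  x*      = (2, 0.25)
  lambda* = (3.125)
  f(x*)   = 3.75

x* = (2, 0.25), lambda* = (3.125)
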